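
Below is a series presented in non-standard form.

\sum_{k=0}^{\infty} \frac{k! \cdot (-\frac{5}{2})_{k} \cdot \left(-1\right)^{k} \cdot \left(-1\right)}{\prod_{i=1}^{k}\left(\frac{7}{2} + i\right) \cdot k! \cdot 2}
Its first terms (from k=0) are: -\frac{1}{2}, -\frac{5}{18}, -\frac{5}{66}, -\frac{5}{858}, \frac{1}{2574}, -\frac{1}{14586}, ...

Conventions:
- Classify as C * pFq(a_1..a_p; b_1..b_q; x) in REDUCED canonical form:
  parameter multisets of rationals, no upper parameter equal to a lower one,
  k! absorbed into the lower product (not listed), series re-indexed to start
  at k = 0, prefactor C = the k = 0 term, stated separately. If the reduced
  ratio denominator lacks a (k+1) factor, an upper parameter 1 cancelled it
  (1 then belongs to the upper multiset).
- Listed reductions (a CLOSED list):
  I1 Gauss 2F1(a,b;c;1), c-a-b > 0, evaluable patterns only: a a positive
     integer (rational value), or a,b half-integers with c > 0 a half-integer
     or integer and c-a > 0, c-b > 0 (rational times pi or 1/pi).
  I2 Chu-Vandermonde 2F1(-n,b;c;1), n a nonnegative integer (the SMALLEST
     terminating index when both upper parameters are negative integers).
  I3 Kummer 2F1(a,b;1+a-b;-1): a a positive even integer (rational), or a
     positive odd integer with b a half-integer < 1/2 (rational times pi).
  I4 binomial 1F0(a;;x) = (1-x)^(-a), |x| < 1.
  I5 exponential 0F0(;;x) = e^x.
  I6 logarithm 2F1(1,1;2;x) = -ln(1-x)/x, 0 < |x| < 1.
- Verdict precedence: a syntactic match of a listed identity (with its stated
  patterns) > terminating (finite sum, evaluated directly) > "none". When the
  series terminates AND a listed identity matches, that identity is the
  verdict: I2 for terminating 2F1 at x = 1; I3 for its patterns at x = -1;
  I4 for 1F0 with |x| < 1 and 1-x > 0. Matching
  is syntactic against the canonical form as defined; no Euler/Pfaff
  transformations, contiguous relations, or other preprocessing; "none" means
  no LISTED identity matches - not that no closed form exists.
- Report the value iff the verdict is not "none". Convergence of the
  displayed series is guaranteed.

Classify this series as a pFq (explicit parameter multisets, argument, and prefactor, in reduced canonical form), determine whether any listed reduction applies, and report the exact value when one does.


Structural cue: t_0 being -\frac{1}{2}, the factorial ratio (prefactor -1/2) (k+a-1)!/(a-1)! is a rising factorial (a)_k.
Adjacent-term ratio: r(k) = -1 * (k-\frac{5}{2}) (k+1) / [(k+\frac{9}{2}) (k+1)] - rational in k, leading ratio -1; with t_0 = -\frac{1}{2}, classification follows.

Classification (C = -\frac{1}{2}): 2F1 with upper {-\frac{5}{2}, 1}, lower {\frac{9}{2}}, argument x = -1. Verdict: the Kummer evaluation I3 applies (x = -1; c = \frac{9}{2} equals 1+a-b for upper {-\frac{5}{2}, 1}: listed pattern). Hence: \left(-\frac{35}{128}\right) \cdot \pi.


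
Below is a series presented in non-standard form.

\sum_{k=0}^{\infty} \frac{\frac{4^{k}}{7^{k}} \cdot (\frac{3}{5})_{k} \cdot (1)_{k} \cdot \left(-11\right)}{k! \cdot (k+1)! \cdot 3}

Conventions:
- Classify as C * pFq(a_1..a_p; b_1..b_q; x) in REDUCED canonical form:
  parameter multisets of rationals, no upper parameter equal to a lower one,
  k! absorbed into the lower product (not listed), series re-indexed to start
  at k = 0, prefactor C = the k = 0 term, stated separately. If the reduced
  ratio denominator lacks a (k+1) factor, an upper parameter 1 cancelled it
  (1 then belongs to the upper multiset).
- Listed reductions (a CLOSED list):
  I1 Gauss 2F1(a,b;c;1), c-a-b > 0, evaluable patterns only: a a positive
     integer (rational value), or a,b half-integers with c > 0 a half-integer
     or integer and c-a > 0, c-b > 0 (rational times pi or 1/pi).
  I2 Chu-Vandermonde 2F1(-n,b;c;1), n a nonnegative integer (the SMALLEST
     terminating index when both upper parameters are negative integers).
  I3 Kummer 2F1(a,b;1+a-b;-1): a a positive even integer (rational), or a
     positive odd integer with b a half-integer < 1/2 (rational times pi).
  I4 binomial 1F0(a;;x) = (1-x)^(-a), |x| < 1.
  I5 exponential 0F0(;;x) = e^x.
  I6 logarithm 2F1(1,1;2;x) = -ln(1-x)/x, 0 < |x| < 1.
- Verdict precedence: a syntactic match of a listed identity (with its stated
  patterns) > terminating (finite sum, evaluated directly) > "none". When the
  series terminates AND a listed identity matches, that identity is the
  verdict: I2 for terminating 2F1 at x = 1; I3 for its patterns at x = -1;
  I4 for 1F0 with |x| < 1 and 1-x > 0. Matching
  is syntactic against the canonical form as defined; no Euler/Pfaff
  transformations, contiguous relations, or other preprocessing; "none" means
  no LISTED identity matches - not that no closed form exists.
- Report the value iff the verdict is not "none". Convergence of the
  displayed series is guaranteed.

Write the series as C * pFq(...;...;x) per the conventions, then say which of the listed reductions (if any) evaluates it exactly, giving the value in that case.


x = \frac{4}{7} here; the reduced form reads 2F1, upper {\frac{3}{5}, 1}, lower {2}, C = -\frac{11}{3}. Verdict: no listed reduction: x = \frac{4}{7} and upper {\frac{3}{5}, 1} fail every I1-I6 pattern.

Structural cue: t_0 being -\frac{11}{3}, the constant factors (C = -11/3) combine into one prefactor.
Adjacent-term ratio: r(k) = \frac{4}{7} * (k+\frac{3}{5}) (k+1) / [(k+2) (k+1)] - rational in k. x = \frac{4}{7}; t_0 = -\frac{11}{3}; negate the roots.


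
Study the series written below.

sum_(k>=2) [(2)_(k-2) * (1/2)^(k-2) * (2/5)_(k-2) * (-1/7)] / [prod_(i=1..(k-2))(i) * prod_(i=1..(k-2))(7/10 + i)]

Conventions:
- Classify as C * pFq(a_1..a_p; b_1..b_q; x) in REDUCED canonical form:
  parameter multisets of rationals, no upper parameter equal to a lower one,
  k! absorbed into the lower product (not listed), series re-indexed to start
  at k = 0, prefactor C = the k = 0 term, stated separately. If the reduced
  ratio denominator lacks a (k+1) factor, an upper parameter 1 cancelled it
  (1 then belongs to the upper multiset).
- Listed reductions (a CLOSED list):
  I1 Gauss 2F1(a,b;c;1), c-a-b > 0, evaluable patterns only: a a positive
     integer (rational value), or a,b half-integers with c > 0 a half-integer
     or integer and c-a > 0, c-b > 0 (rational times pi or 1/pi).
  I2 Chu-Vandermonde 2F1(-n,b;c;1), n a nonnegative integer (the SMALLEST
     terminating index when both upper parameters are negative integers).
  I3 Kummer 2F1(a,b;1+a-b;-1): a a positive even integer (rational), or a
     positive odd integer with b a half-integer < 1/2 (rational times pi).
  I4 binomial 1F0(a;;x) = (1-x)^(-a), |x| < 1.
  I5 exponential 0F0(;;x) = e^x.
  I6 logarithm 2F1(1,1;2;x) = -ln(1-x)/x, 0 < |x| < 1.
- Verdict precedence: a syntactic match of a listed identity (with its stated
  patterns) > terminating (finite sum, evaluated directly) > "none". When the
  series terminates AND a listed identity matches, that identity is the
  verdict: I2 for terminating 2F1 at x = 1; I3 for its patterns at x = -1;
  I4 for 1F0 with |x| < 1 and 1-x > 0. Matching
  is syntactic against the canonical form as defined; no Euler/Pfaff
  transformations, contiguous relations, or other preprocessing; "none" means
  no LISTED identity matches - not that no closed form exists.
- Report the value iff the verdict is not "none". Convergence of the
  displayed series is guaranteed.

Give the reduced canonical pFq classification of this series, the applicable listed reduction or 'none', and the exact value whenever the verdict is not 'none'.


This is -1/7 * 2F1(2/5, 2; 17/10; 1/2) in reduced canonical form. Verdict: none (x = 1/2): each listed identity misses the multisets {2/5, 2} ; {17/10}.

The tell: t_0 being -1/7, the lower running product (C = -1/7, x = 1/2) is a rising factorial.
Ratio: r(k) = (1/2) * (k+2/5) (k+2) / [(k+17/10) (k+1)] - rational in k, leading ratio (1/2); with t_0 = -1/7, classification follows.


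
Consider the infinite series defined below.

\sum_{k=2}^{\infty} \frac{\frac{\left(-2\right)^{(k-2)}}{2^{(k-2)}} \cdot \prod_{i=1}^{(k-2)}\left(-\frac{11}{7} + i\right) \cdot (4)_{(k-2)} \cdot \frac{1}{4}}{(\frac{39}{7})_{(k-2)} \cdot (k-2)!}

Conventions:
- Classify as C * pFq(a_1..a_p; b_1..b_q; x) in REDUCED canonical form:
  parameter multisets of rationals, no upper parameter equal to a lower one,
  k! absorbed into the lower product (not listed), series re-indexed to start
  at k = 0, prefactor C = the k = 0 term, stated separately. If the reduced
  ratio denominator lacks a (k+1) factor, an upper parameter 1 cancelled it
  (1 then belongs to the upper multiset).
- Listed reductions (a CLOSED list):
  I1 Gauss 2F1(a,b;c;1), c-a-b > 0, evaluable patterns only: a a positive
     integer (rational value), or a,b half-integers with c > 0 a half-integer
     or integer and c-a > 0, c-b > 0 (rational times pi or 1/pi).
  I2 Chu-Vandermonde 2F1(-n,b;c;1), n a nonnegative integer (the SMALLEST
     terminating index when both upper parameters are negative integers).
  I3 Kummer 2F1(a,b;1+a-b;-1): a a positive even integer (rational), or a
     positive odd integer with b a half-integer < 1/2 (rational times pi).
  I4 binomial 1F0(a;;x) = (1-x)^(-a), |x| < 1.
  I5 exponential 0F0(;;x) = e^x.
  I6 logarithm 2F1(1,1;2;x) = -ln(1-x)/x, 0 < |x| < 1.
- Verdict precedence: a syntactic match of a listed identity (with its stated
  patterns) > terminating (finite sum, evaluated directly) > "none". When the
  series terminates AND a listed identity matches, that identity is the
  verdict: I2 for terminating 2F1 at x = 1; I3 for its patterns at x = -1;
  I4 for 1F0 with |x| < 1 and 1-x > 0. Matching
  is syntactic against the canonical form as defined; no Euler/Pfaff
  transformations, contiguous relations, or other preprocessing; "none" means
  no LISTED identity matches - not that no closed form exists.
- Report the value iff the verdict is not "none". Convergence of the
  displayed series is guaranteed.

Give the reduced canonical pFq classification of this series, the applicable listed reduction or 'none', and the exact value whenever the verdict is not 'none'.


This is \frac{1}{4} * 2F1(-\frac{4}{7}, 4; \frac{39}{7}; -1) in reduced canonical form. Verdict: Kummer's theorem (I3) matches (x = -1; c = \frac{39}{7} equals 1+a-b for upper {-\frac{4}{7}, 4}: listed pattern). Its exact value is \frac{50}{147}.

Structural cue: t_0 being \frac{1}{4}, the two k-th powers (C = 1/4, x = -1) combine into one argument.
Step ratio: r(k) = -1 * (k-\frac{4}{7}) (k+4) / [(k+\frac{39}{7}) (k+1)] ; factor over Q: parameters, x = -1, and C = \frac{1}{4}.


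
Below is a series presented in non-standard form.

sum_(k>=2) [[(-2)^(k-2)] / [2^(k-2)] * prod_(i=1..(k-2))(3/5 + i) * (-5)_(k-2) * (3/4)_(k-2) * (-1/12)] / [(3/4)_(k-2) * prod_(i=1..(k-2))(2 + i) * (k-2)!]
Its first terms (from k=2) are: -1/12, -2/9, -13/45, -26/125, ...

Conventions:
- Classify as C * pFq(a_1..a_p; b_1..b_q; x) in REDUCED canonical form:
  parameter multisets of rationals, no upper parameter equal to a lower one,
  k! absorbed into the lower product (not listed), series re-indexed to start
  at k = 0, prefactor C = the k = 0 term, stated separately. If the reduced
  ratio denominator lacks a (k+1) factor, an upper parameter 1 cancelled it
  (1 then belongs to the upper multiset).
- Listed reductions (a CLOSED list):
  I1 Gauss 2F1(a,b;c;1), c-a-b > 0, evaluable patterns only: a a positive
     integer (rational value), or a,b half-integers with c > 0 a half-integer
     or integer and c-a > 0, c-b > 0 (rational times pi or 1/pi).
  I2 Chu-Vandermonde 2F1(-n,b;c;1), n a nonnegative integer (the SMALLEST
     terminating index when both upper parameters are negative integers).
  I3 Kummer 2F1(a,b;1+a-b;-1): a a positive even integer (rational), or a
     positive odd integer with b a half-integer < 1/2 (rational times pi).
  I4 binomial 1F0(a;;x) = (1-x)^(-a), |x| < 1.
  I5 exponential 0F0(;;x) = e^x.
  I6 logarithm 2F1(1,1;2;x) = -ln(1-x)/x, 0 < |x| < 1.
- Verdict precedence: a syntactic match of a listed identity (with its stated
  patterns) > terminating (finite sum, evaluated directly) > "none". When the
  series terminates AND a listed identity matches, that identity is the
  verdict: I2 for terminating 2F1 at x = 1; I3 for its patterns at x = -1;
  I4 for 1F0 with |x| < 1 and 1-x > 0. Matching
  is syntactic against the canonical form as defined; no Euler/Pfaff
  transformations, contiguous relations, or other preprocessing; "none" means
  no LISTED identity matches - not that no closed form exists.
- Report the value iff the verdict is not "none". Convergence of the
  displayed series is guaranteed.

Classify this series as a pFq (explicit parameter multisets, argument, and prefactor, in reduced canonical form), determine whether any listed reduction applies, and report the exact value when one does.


At argument -1: a 2F1 with upper {-5, 8/5}, lower {3}, scaled by C = -1/12. Verdict: terminating (-5 upstairs). 6 nonzero terms in all; added directly. Hence: -503401/562500.

The tell: with t_0 = -1/12, the running product (prefactor -1/12) telescopes to a rising factorial.
Term ratio: r(k) = (-1) * (k-5) (k+8/5) / [(k+3) (k+1)] - rational in k, leading ratio (-1); with t_0 = -1/12, classification follows.


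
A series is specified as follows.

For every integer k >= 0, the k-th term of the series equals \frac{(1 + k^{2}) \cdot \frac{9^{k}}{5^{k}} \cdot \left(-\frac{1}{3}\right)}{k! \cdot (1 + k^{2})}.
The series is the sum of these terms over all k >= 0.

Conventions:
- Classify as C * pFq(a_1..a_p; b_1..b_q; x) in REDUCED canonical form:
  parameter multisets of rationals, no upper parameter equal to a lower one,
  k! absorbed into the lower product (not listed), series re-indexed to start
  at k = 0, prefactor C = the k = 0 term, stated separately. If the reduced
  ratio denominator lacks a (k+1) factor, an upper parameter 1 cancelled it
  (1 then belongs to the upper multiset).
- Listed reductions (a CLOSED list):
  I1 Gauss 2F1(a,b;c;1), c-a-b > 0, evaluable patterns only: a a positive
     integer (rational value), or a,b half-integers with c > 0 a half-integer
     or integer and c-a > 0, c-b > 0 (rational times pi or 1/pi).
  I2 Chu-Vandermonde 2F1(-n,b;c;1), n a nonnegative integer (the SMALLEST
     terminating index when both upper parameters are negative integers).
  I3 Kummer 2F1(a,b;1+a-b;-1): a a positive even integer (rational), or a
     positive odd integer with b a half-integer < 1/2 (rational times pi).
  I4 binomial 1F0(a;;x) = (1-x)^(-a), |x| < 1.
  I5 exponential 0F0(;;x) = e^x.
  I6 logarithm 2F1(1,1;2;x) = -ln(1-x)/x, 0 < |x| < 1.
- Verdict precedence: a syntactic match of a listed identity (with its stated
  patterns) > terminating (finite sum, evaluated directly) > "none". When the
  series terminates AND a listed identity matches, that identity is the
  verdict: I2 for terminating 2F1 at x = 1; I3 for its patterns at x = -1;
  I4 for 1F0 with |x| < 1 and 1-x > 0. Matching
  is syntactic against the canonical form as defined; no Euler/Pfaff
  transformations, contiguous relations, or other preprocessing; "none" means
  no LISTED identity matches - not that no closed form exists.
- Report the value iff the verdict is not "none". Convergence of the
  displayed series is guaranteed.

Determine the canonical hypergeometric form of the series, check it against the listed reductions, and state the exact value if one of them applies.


The tell: from the first term -\frac{1}{3}: the factor k^2 + 1 cancels (top and bottom), leaving C = -1/3.
Adjacent-term ratio: r(k) = \frac{9}{5} * 1 / [(k+1)] - rational in k. x = \frac{9}{5}; t_0 = -\frac{1}{3}; negate the roots.

At argument \frac{9}{5}: a 0F0 with upper {-}, lower {-}, scaled by C = -\frac{1}{3}. Verdict: the I5 exponential reduction applies (the 0F0 exponential series at x = \frac{9}{5}). Value: \left(-\frac{1}{3}\right) \cdot e^{\frac{9}{5}}.


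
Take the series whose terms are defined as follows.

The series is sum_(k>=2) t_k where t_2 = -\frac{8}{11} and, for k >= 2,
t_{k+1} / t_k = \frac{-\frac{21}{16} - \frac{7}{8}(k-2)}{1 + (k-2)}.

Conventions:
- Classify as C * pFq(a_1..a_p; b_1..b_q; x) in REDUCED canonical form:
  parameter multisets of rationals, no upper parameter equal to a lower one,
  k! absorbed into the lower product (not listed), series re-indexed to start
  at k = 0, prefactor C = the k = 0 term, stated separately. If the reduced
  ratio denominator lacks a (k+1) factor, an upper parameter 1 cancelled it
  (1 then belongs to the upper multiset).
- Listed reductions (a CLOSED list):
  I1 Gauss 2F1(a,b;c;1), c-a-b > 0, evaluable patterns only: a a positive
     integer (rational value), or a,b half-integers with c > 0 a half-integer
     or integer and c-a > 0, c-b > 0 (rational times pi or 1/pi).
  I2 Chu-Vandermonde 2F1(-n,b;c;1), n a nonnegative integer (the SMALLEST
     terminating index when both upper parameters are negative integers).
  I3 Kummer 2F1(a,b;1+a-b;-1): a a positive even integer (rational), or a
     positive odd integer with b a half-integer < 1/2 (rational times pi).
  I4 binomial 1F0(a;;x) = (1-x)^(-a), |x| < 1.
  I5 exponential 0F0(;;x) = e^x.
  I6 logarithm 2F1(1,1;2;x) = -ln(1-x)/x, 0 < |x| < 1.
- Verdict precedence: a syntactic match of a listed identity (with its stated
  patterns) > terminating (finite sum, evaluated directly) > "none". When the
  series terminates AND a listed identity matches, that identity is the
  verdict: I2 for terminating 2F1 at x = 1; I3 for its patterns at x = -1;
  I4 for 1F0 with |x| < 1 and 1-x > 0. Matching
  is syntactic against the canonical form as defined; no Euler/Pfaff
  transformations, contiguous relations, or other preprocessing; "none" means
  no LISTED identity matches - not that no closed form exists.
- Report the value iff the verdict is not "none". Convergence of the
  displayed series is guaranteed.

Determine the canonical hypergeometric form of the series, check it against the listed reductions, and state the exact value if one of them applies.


The tell: x = -\frac{7}{8} and roots of the ratio polynomials (C = -8/11) are the negated parameters.
Ratio: r(k) = -\frac{7}{8} * (k+\frac{3}{2}) / [(k+1)] - rational; roots negated = parameters, x = -\frac{7}{8}, C = -\frac{8}{11}.

x = -\frac{7}{8} here; the reduced form reads 1F0, upper {\frac{3}{2}}, lower {-}, C = -\frac{8}{11}. Verdict at x = -\frac{7}{8}: binomial (I4) matches (the 1F0 binomial series: exponent -3/2, x = -\frac{7}{8}). Its exact value is \left(-\frac{8}{11}\right) \cdot \left(\frac{15}{8}\right)^{-\frac{3}{2}}.


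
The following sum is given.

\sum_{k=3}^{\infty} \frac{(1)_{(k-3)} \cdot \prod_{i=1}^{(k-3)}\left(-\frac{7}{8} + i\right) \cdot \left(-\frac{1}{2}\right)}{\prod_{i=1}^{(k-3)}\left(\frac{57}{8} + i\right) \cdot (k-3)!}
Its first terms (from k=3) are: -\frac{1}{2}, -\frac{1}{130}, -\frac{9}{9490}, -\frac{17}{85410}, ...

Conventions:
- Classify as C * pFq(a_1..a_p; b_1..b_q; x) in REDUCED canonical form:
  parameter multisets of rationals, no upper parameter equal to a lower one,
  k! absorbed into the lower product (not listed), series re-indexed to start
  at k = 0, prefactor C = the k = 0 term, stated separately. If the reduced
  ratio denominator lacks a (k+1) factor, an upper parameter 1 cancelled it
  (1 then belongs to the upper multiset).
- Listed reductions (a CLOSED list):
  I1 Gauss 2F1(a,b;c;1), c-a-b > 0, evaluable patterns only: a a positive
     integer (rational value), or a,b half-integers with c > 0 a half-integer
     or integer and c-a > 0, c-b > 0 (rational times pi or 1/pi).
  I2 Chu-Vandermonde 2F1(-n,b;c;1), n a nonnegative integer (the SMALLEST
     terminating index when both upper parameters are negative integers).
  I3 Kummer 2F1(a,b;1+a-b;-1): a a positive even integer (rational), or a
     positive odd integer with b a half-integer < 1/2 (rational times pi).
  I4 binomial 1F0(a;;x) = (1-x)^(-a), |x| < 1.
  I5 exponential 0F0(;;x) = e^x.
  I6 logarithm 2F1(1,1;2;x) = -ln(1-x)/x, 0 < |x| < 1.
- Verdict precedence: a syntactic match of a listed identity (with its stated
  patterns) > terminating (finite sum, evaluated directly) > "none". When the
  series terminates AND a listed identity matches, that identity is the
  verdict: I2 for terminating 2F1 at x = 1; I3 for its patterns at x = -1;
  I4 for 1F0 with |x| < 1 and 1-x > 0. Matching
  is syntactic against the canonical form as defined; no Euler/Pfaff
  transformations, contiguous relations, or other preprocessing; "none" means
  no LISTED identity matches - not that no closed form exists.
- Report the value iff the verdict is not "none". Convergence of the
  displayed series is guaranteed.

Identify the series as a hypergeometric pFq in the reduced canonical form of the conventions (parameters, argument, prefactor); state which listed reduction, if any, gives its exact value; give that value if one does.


Structural cue: x = 1 and the lower running product (C = -1/2, x = 1) is a rising factorial.
Step ratio: r(k) = 1 * (k+\frac{1}{8}) (k+1) / [(k+\frac{65}{8}) (k+1)] - rational in k. x = 1; t_0 = -\frac{1}{2}; negate the roots.

With C = -\frac{1}{2}: the canonical form is 2F1(\frac{1}{8}, 1; \frac{65}{8}; 1). Verdict: the Gauss summation I1 applies (x = 1: the Gamma ratio telescopes since c-a-b = 7 > 0 and a = 1 in Z>0). Its exact value is -\frac{57}{112}.


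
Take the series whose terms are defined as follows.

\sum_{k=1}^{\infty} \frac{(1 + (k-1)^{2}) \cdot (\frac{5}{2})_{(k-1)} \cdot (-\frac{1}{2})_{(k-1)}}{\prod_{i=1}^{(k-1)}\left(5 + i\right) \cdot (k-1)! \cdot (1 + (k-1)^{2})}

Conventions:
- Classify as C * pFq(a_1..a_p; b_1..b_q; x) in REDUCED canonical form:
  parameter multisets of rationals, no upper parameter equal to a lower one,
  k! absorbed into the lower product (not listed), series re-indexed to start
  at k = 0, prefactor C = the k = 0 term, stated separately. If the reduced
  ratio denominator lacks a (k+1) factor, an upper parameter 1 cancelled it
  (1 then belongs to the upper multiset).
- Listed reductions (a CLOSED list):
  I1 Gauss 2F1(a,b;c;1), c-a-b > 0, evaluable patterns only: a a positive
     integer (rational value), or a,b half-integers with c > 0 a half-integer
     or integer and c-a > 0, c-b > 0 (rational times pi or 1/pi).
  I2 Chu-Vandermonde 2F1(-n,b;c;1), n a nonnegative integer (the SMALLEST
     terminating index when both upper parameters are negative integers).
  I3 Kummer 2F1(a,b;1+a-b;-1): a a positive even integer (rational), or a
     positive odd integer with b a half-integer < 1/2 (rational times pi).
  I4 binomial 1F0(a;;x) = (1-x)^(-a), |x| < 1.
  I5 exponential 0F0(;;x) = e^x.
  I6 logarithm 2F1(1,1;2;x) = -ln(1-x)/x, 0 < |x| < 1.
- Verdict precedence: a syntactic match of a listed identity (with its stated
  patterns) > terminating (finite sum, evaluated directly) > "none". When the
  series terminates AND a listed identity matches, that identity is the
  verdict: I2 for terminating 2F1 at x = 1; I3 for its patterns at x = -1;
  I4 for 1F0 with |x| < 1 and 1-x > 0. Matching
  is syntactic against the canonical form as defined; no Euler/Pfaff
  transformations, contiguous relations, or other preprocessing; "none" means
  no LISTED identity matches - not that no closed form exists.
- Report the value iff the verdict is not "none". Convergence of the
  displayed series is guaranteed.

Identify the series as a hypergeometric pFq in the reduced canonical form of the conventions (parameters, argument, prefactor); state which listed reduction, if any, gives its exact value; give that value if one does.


Prefactor 1, argument 1: 2F1 with upper {-\frac{1}{2}, \frac{5}{2}} over lower {6}. Verdict: Gauss (I1, half-integer pattern) applies (x = 1; upper {-\frac{1}{2}, \frac{5}{2}} half-integers, c = 6 in the evaluable pattern). Value: \frac{8192}{3465} / \pi.

The tell: from the first term 1: the lower running product (C = 1) is a rising factorial.
Adjacent-term ratio: r(k) = 1 * (k-\frac{1}{2}) (k+\frac{5}{2}) / [(k+6) (k+1)] ; factor over Q: parameters, x = 1, and C = 1.


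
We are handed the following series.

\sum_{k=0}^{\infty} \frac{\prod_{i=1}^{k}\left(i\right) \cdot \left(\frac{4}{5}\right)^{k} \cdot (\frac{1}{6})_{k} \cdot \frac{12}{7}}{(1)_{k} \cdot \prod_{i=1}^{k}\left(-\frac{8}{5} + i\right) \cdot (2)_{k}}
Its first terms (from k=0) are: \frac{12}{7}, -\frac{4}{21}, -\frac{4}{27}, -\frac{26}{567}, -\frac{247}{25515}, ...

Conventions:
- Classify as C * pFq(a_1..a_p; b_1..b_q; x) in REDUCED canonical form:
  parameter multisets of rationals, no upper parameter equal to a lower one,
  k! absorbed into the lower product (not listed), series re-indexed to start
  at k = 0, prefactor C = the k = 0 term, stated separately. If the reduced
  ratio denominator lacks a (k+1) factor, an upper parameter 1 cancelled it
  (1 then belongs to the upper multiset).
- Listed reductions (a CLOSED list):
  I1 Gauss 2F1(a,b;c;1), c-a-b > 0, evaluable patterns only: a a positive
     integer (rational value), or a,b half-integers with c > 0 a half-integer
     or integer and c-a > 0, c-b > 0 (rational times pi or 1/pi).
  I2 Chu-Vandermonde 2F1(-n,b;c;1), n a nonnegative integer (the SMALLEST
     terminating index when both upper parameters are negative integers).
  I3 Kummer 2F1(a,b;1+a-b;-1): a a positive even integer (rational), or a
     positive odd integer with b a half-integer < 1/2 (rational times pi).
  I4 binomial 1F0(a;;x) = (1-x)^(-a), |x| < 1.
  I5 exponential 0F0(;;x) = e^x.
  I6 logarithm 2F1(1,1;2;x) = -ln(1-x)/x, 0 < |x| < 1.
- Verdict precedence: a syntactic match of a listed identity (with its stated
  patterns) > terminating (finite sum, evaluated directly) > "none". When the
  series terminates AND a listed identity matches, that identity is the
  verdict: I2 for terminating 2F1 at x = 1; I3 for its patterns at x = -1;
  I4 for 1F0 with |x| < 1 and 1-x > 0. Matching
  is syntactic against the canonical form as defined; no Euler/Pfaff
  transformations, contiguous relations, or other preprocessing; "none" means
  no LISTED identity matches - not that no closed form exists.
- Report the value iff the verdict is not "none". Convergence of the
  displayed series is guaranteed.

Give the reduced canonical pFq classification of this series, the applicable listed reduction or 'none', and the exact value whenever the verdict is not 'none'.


First insight: x = \frac{4}{5} and the lower running product (C = 12/7, x = 4/5) is a rising factorial.
Adjacent-term ratio: r(k) = \frac{4}{5} * (k+\frac{1}{6}) (k+1) / [(k-\frac{3}{5}) (k+2) (k+1)] - rational in k, leading ratio \frac{4}{5}; with t_0 = \frac{12}{7}, classification follows.

Prefactor \frac{12}{7}, argument \frac{4}{5}: 2F2 with upper {\frac{1}{6}, 1} over lower {-\frac{3}{5}, 2}. Verdict: none - this 2F2 at x = \frac{4}{5} matches no listed pattern, and upper {\frac{1}{6}, 1} holds no stopper.


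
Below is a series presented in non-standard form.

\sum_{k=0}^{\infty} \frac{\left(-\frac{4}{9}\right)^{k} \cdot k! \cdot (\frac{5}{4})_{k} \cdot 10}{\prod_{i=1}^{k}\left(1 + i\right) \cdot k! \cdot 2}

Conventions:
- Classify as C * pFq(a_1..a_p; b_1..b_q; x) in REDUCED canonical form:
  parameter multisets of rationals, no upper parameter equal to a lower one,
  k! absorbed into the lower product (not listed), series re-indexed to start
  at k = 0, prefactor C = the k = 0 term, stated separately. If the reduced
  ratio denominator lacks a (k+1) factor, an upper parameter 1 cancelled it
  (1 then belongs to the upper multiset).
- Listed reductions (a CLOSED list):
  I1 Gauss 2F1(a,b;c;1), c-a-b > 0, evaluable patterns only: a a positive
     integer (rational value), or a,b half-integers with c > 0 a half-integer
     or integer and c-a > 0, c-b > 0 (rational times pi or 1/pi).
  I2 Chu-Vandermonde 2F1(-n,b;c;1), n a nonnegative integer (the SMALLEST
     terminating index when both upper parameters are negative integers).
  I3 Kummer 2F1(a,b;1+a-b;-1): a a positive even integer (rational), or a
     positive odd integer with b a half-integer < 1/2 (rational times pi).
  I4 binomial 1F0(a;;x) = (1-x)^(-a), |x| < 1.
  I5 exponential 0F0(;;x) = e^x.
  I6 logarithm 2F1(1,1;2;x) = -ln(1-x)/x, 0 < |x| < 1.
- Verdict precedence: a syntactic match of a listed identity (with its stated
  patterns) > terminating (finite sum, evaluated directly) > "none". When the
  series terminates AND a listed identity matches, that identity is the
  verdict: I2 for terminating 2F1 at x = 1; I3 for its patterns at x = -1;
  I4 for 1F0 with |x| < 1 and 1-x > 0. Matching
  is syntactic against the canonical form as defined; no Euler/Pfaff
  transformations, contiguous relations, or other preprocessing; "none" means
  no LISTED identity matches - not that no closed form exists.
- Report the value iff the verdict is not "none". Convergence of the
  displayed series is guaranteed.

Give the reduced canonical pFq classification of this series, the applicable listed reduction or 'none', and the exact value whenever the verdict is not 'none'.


This is 5 * 2F1(1, \frac{5}{4}; 2; -\frac{4}{9}) in reduced canonical form. Verdict: none here - no I1-I6 shape fits x = -\frac{4}{9} with lower {2}.

First insight: x = -\frac{4}{9} and the factorial ratio (C = 5) (k+a-1)!/(a-1)! is a rising factorial (a)_k.
Step ratio: r(k) = -\frac{4}{9} * (k+1) (k+\frac{5}{4}) / [(k+2) (k+1)] - rational in k, leading ratio -\frac{4}{9}; with t_0 = 5, classification follows.


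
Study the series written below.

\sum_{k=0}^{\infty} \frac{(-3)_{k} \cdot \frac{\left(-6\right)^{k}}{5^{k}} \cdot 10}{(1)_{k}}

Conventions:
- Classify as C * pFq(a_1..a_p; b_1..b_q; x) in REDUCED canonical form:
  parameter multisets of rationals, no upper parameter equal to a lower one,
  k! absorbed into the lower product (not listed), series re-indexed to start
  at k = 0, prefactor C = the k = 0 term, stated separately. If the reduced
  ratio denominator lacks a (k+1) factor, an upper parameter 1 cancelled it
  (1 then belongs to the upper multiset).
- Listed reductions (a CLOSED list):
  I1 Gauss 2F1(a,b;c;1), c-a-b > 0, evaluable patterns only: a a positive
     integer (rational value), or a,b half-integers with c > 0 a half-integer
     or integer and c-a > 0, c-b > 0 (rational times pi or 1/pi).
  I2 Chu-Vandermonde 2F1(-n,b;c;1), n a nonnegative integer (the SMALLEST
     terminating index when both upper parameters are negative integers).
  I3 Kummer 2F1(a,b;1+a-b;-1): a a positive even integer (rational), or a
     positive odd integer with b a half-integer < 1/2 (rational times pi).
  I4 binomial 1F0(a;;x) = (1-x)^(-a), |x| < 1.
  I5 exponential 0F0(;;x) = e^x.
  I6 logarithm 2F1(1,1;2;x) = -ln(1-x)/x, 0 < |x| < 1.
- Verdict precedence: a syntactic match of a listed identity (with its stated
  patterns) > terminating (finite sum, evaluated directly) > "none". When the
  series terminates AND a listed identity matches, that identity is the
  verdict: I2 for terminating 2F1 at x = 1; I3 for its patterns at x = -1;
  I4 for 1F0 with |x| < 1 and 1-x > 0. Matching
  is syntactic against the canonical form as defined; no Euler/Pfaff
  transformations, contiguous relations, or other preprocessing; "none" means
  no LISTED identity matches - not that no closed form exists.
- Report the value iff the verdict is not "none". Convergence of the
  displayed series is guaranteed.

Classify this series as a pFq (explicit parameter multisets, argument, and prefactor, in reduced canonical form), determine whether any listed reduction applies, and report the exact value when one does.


Key step: with t_0 = 10, the two geometric factors (C = 10) combine into one argument.
Adjacent-term ratio: r(k) = -\frac{6}{5} * (k-3) / [(k+1)] - rational in k. x = -\frac{6}{5}; t_0 = 10; negate the roots.

Prefactor 10, argument -\frac{6}{5}: 1F0 with upper {-3} over lower {-}. Verdict: terminating. With -3 upstairs the series is a 4-term polynomial sum; evaluated term by term. Sum: \frac{2662}{25}.


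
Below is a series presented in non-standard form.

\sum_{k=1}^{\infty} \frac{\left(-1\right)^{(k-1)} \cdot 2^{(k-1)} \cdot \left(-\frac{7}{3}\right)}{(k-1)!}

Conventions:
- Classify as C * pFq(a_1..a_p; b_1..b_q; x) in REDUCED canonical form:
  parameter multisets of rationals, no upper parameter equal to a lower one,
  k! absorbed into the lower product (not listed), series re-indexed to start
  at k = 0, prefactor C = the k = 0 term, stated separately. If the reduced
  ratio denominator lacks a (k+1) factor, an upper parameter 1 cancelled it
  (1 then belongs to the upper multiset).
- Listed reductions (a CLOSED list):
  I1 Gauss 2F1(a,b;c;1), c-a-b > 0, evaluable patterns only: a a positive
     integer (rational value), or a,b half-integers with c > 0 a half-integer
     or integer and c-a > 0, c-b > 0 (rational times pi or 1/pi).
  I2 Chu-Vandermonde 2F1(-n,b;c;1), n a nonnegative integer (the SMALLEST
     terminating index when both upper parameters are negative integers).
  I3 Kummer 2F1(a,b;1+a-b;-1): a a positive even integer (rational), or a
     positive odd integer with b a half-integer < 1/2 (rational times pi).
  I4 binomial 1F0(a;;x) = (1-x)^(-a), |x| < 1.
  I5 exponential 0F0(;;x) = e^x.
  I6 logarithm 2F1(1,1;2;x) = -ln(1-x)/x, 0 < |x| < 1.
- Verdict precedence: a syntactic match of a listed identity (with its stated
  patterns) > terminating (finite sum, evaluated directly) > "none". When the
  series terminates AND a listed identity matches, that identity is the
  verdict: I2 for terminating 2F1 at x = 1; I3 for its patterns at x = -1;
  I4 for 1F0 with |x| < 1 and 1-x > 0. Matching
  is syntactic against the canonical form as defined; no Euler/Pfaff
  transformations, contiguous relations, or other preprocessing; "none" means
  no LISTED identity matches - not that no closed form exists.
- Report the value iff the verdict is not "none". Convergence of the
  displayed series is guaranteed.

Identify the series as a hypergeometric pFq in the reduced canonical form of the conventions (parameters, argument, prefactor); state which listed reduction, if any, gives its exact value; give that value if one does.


First insight: with t_0 = -\frac{7}{3}, the (-1)^k factor (C = -7/3) folds into the argument's sign.
Term ratio: r(k) = -2 * 1 / [(k+1)] - rational; roots negated = parameters, x = -2, C = -\frac{7}{3}.

At argument -2: a 0F0 with upper {-}, lower {-}, scaled by C = -\frac{7}{3}. Verdict: this is the exponential series (I5) (the 0F0 exponential series at x = -2). Exact value: \left(-\frac{7}{3}\right) \cdot e^{-2}.


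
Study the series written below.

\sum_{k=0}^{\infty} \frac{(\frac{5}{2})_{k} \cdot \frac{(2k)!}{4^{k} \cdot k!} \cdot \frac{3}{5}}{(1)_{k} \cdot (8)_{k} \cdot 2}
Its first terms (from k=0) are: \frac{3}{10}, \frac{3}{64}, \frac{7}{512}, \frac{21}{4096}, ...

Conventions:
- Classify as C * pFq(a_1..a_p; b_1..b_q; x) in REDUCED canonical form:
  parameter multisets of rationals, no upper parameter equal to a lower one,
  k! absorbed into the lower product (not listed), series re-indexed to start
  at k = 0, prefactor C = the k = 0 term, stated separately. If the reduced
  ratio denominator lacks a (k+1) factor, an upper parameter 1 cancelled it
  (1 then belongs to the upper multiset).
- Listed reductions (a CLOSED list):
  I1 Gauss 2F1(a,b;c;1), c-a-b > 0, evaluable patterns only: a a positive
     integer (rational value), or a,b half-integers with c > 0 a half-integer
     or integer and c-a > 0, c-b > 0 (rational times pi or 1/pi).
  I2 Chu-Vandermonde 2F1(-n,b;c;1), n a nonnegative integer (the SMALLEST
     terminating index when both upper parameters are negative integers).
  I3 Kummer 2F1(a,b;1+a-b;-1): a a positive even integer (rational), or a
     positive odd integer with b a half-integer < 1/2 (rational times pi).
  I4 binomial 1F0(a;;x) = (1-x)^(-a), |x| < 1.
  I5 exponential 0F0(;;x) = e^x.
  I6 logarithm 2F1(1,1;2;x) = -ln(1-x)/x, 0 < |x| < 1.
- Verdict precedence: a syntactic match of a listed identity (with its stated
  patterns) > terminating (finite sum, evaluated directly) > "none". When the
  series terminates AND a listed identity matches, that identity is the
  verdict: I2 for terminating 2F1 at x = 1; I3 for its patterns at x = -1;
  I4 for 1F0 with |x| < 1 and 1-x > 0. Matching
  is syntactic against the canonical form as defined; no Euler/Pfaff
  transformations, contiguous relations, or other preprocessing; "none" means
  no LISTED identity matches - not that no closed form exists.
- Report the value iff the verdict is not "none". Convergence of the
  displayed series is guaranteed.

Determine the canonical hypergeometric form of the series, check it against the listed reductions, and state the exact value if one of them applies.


Reduced: x = 1, 2F1, upper = {\frac{1}{2}, \frac{5}{2}}, lower = {8}, C = \frac{3}{10}. Verdict: Gauss's theorem I1 (half-integer case) fires (x = 1; upper {\frac{1}{2}, \frac{5}{2}} half-integers, c = 8 in the evaluable pattern). Sum: \frac{262144}{225225} / \pi.

The tell: t_0 being \frac{3}{10}, the constant factors (C = 3/10) combine into one prefactor.
Ratio: r(k) = 1 * (k+\frac{1}{2}) (k+\frac{5}{2}) / [(k+8) (k+1)] - rational; roots negated = parameters, x = 1, C = \frac{3}{10}.


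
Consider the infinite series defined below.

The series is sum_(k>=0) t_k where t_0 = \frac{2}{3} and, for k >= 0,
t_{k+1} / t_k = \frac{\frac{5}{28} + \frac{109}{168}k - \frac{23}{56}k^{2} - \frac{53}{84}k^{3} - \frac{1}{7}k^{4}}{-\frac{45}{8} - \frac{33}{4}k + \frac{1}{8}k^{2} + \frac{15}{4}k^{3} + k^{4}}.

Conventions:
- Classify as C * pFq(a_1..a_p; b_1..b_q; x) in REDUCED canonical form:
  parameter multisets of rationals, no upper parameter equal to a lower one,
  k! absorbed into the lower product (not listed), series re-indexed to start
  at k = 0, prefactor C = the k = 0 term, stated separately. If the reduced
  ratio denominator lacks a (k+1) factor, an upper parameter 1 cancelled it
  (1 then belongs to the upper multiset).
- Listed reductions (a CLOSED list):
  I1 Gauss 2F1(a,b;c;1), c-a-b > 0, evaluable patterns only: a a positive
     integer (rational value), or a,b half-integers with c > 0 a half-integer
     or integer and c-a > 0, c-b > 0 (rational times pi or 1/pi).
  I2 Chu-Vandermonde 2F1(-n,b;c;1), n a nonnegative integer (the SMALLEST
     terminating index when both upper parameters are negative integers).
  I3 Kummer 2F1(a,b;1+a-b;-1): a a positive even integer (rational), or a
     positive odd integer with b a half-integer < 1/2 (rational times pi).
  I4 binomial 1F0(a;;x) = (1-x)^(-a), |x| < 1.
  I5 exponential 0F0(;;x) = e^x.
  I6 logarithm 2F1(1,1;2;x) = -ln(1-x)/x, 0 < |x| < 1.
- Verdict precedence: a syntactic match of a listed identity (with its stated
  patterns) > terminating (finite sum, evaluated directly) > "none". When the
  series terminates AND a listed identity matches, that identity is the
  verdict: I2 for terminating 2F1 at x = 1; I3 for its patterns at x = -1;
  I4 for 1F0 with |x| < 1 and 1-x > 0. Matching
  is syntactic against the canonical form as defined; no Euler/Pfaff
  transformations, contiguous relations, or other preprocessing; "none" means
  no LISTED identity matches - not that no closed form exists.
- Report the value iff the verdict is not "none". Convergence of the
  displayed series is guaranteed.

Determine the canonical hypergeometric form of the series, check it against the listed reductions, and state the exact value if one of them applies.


Prefactor \frac{2}{3}, argument -\frac{1}{7}: 3F2 with upper {-\frac{5}{6}, \frac{1}{4}, 2} over lower {-\frac{3}{2}, \frac{5}{4}}. Verdict: none. No listed pattern accepts 3F2(-\frac{5}{6}, \frac{1}{4}, 2; -\frac{3}{2}, \frac{5}{4}; -\frac{1}{7}).

Key step: x = -\frac{1}{7} and the parameter 3 appears in both the upper and lower lists and cancels.
Ratio: r(k) = -\frac{1}{7} * (k-\frac{5}{6}) (k+\frac{1}{4}) (k+2) / [(k-\frac{3}{2}) (k+\frac{5}{4}) (k+1)] - rational; roots negated = parameters, x = -\frac{1}{7}, C = \frac{2}{3}.


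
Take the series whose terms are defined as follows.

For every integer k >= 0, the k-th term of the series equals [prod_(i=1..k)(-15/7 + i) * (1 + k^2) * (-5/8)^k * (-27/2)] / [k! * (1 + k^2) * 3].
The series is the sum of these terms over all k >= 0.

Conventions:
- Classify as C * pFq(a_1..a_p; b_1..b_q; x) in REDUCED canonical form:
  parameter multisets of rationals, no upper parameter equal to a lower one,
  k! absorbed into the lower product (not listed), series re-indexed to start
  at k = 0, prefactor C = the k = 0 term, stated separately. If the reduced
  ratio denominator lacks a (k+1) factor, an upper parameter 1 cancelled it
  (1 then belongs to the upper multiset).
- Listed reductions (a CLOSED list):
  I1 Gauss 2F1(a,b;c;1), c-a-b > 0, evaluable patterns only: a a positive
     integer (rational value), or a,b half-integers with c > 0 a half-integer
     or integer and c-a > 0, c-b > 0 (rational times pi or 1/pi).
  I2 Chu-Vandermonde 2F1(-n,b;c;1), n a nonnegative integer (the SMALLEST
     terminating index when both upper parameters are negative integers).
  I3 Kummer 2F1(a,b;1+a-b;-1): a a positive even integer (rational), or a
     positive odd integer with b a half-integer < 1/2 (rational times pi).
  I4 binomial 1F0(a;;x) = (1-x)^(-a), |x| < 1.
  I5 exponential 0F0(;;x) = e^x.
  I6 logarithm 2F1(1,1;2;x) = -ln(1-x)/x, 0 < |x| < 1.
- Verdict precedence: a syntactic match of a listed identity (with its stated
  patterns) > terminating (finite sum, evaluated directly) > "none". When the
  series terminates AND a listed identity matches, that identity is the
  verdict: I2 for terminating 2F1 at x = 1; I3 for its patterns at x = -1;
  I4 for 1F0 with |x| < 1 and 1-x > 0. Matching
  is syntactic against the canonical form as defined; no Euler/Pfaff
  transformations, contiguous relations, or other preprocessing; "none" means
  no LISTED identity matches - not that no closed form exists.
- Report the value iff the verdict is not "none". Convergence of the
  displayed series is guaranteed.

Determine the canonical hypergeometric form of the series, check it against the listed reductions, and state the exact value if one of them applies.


Canonical form: C = -9/2 times 1F0 with upper {-8/7}, lower {-}, x = -5/8. Verdict: binomial (I4) matches (the 1F0 binomial series: exponent 8/7, x = -5/8). Hence: (-9/2) * (13/8)^(8/7).

The tell: from the first term -9/2: k^2 + 1 divides numerator and denominator alike; C = -9/2 after cancelling.
Adjacent-term ratio: r(k) = (-5/8) * (k-8/7) / [(k+1)] - poly over poly, x = (-5/8) from leading terms; C = -9/2 at k = 0.
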